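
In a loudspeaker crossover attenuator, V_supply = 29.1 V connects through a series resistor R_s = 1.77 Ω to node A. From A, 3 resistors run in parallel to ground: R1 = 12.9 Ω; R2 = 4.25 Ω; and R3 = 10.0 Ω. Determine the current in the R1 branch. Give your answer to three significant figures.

Parallel bank: R_p = 1/(1/12.9 + 1/4.25 + 1/10.0) = 2.422 Ω.
V_A = 29.1 × 2.422/4.192 = 16.81 V.
I(R1) = V_A / R1 = 16.81/12.9 = 1.303 A.
(Check via current divider: I_total = 6.941 A; share G_k/ΣG = 0.1878 → same result.)

I ≈ 1.30 A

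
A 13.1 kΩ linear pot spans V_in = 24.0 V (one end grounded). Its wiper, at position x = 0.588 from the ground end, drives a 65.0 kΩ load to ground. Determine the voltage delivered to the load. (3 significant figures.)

The pot divides into 5.397 kΩ above the wiper and 7.703 kΩ below.
(x·R_p) ‖ R_L = 6.887 kΩ.
V_out = 24.0 × 6.887/(5.397 + 6.887) = 13.46 V.
(Unloaded: V_out = x·V_in = 14.1 V.)

V_out ≈ 13.5 V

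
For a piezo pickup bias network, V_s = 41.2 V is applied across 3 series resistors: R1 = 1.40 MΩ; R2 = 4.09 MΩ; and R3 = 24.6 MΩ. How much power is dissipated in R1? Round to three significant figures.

Series current I = V_s/ΣR = 41.2/30.09 = 1.369 µA.
P = I²R = 1.875 × 1.40 = 2.625 µW.

P ≈ 2.62 µW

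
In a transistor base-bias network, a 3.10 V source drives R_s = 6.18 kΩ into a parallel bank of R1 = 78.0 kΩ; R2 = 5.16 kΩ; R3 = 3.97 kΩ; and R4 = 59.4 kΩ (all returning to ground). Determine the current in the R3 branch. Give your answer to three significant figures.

I ≈ 0.198 mA

Combine the parallel branches: R_p = (1/78.0 + 1/5.16 + 1/3.97 + 1/59.4)⁻¹ = 2.104 kΩ.
V_A = 3.10 × 2.104/8.284 = 0.7873 V.
Branch current I = V_A/R3 = 0.7873/3.97 = 0.1983 mA.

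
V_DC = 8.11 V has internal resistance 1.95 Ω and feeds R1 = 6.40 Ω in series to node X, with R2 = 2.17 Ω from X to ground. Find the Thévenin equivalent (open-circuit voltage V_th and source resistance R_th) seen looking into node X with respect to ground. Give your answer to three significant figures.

R1' = 1.95 + 6.40 = 8.350 Ω (source resistance + R1).
With X open, the divider is unloaded: V_th = 8.11 × 2.17/10.52 = 1.673 V.
Looking into X with the source shorted: R_th = R1'·R2/(R1'+R2) = 8.350 × 2.17/10.52 = 1.722 Ω.

V_th ≈ 1.67 V, R_th ≈ 1.72 Ω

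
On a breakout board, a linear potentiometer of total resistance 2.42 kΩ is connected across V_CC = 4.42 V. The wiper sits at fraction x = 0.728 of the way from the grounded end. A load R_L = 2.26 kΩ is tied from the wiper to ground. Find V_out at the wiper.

V_out ≈ 2.65 V

The pot divides into 0.6582 kΩ above the wiper and 1.762 kΩ below.
R_L loads the lower segment: effective lower R = 0.9900 kΩ.
Then V_out = V_CC · 0.9900/(0.6582 + 0.9900) = 2.655 V.
(Unloaded: V_out = x·V_CC = 3.22 V.)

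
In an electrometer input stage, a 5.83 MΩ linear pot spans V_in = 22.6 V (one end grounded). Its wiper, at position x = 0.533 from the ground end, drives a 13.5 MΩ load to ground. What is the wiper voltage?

V_out ≈ 10.9 V

The pot divides into 2.723 MΩ above the wiper and 3.107 MΩ below.
R_L loads the lower segment: effective lower R = 2.526 MΩ.
V_out = 22.6 × 2.526/(2.723 + 2.526) = 10.88 V.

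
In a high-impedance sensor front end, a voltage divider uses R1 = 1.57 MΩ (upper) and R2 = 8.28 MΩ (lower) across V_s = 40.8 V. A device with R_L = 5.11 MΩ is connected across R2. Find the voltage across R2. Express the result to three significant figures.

V_out ≈ 27.3 V

The load sits in parallel with R2, giving an effective lower resistance R2' = R2·R_L/(R2+R_L) = 3.160 MΩ.
Then V_out = V_s · R2'/(R1 + R2') = 40.8 × 3.160/4.730 = 27.26 V.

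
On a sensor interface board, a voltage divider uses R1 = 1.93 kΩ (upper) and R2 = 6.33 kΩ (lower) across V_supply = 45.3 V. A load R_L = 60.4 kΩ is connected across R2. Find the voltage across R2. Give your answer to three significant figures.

V_out ≈ 33.9 V

The load sits in parallel with R2, giving an effective lower resistance R2' = R2·R_L/(R2+R_L) = 5.730 kΩ.
Now apply the divider: V_out = 45.3 × 0.7480 = 33.89 V.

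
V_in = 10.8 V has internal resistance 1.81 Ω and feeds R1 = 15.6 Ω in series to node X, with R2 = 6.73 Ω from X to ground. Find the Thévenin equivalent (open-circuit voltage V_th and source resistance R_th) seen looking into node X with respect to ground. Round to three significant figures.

R1' = 1.81 + 15.6 = 17.41 Ω (source resistance + R1).
V_th is the unloaded tap voltage: V_in · R2/(R1'+R2) = 10.8 × 0.2788 = 3.011 V.
With V_in suppressed (replaced by a short), R_th = R1' ‖ R2 = (17.41 × 6.73)/(17.41 + 6.73) = 4.854 Ω.

V_th ≈ 3.01 V, R_th ≈ 4.85 Ω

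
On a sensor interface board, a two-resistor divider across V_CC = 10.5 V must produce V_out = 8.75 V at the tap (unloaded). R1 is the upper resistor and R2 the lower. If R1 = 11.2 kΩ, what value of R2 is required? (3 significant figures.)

Required fraction k = V_out/V_CC = 0.8333.
R2 = R1 · 0.8333/(1 − 0.8333) = 56.00 kΩ.

R2 ≈ 56.0 kΩ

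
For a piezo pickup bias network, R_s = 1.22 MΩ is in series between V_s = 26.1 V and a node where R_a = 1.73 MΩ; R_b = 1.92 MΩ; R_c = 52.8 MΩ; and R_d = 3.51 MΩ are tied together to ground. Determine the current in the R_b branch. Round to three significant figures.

Combine the parallel branches: R_p = (1/1.73 + 1/1.92 + 1/52.8 + 1/3.51)⁻¹ = 0.7129 MΩ.
Node voltage V_A = V_s · R_p/(R_s + R_p) = 26.1 × 0.3688 = 9.626 V.
Branch current I = V_A/R_b = 9.626/1.92 = 5.014 µA.
(Check via current divider: I_total = 13.50 µA; share G_k/ΣG = 0.3713 → same result.)

I ≈ 5.01 µA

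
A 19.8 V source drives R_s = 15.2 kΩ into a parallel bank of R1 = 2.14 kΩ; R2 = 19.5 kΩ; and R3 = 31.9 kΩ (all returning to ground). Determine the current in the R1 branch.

Equivalent of the parallel group: R_p = 1.818 kΩ.
V_A by voltage divider: V_A = 19.8 × 1.818/(15.2 + 1.818) = 2.116 V.
I(R1) = V_A / R1 = 2.116/2.14 = 0.9886 mA.
(Equivalently: I_total = 1.163 mA, then current-divider fraction G_k/ΣG = 0.8497.)

I ≈ 0.989 mA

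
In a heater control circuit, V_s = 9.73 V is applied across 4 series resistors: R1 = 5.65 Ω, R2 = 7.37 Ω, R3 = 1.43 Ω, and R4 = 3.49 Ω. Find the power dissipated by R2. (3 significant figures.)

ΣR = 17.94 Ω → I = 9.73/17.94 = 0.5424 A.
V(R2) = I·R = 3.997 V; P = V·I = 3.997 × 0.5424 = 2.168 W.

P ≈ 2.17 W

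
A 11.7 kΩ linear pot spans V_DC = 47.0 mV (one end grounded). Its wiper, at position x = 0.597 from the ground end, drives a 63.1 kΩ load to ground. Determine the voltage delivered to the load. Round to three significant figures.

The pot divides into 4.715 kΩ above the wiper and 6.985 kΩ below.
R_L loads the lower segment: effective lower R = 6.289 kΩ.
Loaded-divider output: V_out = 47.0 × 0.5715 = 26.86 mV.
(Unloaded: V_out = x·V_DC = 28.1 mV.)

V_out ≈ 26.9 mV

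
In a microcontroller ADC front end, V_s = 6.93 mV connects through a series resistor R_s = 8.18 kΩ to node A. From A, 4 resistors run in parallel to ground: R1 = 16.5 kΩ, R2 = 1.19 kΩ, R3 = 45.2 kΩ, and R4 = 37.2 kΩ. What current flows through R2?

I ≈ 0.664 µA

Parallel bank: R_p = 1/(1/16.5 + 1/1.19 + 1/45.2 + 1/37.2) = 1.053 kΩ.
V_A by voltage divider: V_A = 6.93 × 1.053/(8.18 + 1.053) = 0.7901 mV.
I(R2) = V_A / R2 = 0.7901/1.19 = 0.6640 µA.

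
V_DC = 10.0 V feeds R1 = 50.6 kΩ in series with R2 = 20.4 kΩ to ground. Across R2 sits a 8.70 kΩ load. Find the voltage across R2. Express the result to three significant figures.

First combine the lower leg with the load: R2 ‖ R_L = 6.099 kΩ.
Then V_out = V_DC · R2'/(R1 + R2') = 10.0 × 6.099/56.70 = 1.076 V.

V_out ≈ 1.08 V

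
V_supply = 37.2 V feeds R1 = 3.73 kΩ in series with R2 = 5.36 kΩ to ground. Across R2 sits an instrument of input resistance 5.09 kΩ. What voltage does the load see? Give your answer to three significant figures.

V_out ≈ 15.3 V

R2 ‖ R_L = (5.36 × 5.09)/(5.36 + 5.09) = 2.611 kΩ.
Now apply the divider: V_out = 37.2 × 0.4117 = 15.32 V.
(Unloaded it would be 21.9 V; the load pulls it down.)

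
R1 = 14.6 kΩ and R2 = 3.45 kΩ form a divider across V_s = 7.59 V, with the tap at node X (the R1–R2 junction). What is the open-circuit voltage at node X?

Open-circuit (no load on X): V_th = V_s · R2/(R1 + R2) = 7.59 × 3.45/(14.60 + 3.45) = 1.451 V.

V_th ≈ 1.45 V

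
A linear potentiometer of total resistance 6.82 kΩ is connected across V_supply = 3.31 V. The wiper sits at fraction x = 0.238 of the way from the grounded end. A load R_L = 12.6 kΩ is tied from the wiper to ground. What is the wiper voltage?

The pot divides into 5.197 kΩ above the wiper and 1.623 kΩ below.
(x·R_p) ‖ R_L = 1.438 kΩ.
Then V_out = V_supply · 1.438/(5.197 + 1.438) = 0.7174 V.

V_out ≈ 0.717 V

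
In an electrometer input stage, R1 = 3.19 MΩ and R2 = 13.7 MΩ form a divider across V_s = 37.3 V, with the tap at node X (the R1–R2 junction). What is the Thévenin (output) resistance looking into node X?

Zeroing V_s shorts the top of R1 to ground, so R_th = R1 ‖ R2 = 2.588 MΩ.

R_th ≈ 2.59 MΩ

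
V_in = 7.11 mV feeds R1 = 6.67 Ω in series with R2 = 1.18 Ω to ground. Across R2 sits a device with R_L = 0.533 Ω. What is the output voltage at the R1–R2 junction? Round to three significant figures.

First combine the lower leg with the load: R2 ‖ R_L = 0.3672 Ω.
Then V_out = V_in · R2'/(R1 + R2') = 7.11 × 0.3672/7.037 = 0.3710 mV.
(Unloaded it would be 1.07 mV; the load pulls it down.)

V_out ≈ 0.371 mV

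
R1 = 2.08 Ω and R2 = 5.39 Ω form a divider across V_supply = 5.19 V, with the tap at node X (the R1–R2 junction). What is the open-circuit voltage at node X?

V_th ≈ 3.74 V

With X open, the divider is unloaded: V_th = 5.19 × 5.39/7.470 = 3.745 V.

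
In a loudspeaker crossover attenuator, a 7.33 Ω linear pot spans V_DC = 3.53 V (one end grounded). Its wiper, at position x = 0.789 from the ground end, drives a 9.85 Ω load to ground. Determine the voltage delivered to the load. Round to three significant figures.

V_out ≈ 2.48 V

The pot divides into 1.547 Ω above the wiper and 5.783 Ω below.
R_L loads the lower segment: effective lower R = 3.644 Ω.
V_out = 3.53 × 3.644/(1.547 + 3.644) = 2.478 V.
(Unloaded: V_out = x·V_DC = 2.79 V.)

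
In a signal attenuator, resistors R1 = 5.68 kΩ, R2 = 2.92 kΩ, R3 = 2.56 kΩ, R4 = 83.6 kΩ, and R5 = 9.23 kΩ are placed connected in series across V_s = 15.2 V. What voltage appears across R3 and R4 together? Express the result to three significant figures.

ΣR = 5.68 + 2.92 + 2.56 + 83.6 + 9.23 = 104.0 kΩ.
R_{R3..R4} = 2.56 + 83.6 = 86.16 kΩ.
By the voltage-divider rule, V = 15.2 × 86.16/104.0 = 12.59 V.

V ≈ 12.6 V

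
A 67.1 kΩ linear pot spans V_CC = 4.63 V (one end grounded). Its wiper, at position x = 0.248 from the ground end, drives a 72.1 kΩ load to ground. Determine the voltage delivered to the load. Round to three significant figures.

V_out ≈ 0.978 V

Lower segment x·R_p = 16.64 kΩ; upper segment (1−x)·R_p = 50.46 kΩ.
Lower segment in parallel with the load: 16.64 ‖ 72.1 = 13.52 kΩ.
Then V_out = V_CC · 13.52/(50.46 + 13.52) = 0.9784 V.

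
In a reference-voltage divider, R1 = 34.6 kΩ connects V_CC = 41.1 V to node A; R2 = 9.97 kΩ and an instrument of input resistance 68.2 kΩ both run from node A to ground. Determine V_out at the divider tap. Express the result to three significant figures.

V_out ≈ 8.26 V

R2 ‖ R_L = (9.97 × 68.2)/(9.97 + 68.2) = 8.698 kΩ.
Voltage divider with the loaded lower leg: V_out = 41.1 × 8.698/(34.6 + 8.698) = 41.1 × 0.2009 = 8.257 V.
(Unloaded it would be 9.19 V; the load pulls it down.)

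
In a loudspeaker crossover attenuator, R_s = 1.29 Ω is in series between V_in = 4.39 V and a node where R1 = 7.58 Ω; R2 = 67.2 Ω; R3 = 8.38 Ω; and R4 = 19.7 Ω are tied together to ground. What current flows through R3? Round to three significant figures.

Combine the parallel branches: R_p = (1/7.58 + 1/67.2 + 1/8.38 + 1/19.7)⁻¹ = 3.156 Ω.
V_A = 4.39 × 3.156/4.446 = 3.116 V.
I(R3) = V_A / R3 = 3.116/8.38 = 0.3719 A.
(Check via current divider: I_total = 0.9875 A; share G_k/ΣG = 0.3766 → same result.)

I ≈ 0.372 A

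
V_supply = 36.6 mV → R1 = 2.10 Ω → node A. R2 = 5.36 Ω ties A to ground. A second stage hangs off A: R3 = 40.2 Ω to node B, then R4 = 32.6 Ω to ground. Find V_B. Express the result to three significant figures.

V_B ≈ 11.5 mV

Node A sees R2 in parallel with the series input of stage 2, R3 + R4 = 72.80 Ω.
Effective lower resistance at A: R2 ‖ 72.80 = 4.992 Ω.
So V_A = 36.6 × 0.7039 = 25.76 mV.
Stage 2 is unloaded, so V_B = V_A · R4/(R3+R4) = 25.76 × 32.6/72.80 = 11.54 mV.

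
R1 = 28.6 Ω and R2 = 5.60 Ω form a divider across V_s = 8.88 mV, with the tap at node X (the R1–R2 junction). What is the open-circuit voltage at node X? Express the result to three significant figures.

V_th ≈ 1.45 mV

With X open, the divider is unloaded: V_th = 8.88 × 5.60/34.20 = 1.454 mV.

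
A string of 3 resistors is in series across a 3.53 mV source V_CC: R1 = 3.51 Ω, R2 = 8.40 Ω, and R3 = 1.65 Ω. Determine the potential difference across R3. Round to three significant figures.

Series total: ΣR = 3.51 + 8.40 + 1.65 = 13.56 Ω.
Voltage divider: V = V_CC · (1.650 / 13.56) = 3.53 × 0.1217 = 0.4295 mV.

V ≈ 0.430 mV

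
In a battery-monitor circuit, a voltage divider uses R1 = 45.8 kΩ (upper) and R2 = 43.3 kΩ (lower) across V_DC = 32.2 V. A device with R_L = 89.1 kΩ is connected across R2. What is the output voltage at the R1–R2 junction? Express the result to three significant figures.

V_out ≈ 12.5 V

First combine the lower leg with the load: R2 ‖ R_L = 29.14 kΩ.
Now apply the divider: V_out = 32.2 × 0.3888 = 12.52 V.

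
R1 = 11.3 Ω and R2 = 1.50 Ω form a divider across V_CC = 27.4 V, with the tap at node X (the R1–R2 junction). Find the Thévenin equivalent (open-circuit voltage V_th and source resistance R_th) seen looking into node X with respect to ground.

Open-circuit (no load on X): V_th = V_CC · R2/(R1 + R2) = 27.4 × 1.50/(11.30 + 1.50) = 3.211 V.
Looking into X with the source shorted: R_th = R1·R2/(R1+R2) = 11.30 × 1.50/12.80 = 1.324 Ω.

V_th ≈ 3.21 V, R_th ≈ 1.32 Ω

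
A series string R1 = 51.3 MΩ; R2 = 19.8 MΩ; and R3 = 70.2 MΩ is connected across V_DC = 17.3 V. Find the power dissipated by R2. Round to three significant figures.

P ≈ 0.297 µW

Series current I = V_DC/ΣR = 17.3/141.3 = 0.1224 µA.
V(R2) = I·R = 2.424 V; P = V·I = 2.424 × 0.1224 = 0.2968 µW.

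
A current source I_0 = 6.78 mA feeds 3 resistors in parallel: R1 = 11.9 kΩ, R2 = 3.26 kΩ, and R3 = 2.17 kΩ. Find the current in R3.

Total conductance ΣG = 1/11.9 + 1/3.26 + 1/2.17 = 0.8516 (units of 1/kΩ).
By the current-divider rule, I = I_0 · G_k/ΣG = 6.78 × 0.5411 = 3.669 mA.

I ≈ 3.67 mA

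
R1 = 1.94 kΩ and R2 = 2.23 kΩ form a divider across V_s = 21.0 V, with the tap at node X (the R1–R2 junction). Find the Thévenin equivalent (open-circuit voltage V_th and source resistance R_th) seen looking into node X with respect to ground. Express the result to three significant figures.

V_th ≈ 11.2 V, R_th ≈ 1.04 kΩ

V_th is the unloaded tap voltage: V_s · R2/(R1+R2) = 21.0 × 0.5348 = 11.23 V.
With V_s suppressed (replaced by a short), R_th = R1 ‖ R2 = (1.940 × 2.23)/(1.940 + 2.23) = 1.037 kΩ.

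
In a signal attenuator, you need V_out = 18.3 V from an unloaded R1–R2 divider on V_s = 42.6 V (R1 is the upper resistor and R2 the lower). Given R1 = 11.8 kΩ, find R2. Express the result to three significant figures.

R2 ≈ 8.89 kΩ

The divider ratio is R2/(R1+R2) = 18.3/42.6 = 0.4296.
Rearranging, R2 = R1·k/(1−k) = 11.8 × 0.7531 = 8.886 kΩ.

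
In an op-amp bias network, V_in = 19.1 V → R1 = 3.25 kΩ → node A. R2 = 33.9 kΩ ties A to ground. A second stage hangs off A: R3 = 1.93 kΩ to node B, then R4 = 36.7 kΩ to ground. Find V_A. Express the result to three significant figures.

V_A ≈ 16.2 V

Node A sees R2 in parallel with the series input of stage 2, R3 + R4 = 38.63 kΩ.
Effective lower resistance at A: R2 ‖ 38.63 = 18.06 kΩ.
V_A = 19.1 × 18.06/(3.25 + 18.06) = 16.19 V.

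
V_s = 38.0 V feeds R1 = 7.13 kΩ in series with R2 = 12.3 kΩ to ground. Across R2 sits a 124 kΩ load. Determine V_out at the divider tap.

V_out ≈ 23.2 V

First combine the lower leg with the load: R2 ‖ R_L = 11.19 kΩ.
Voltage divider with the loaded lower leg: V_out = 38.0 × 11.19/(7.13 + 11.19) = 38.0 × 0.6108 = 23.21 V.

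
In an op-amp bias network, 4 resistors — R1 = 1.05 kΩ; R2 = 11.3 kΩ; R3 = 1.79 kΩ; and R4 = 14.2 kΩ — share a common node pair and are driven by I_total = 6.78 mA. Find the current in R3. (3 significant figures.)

ΣG = 1/1.05 + 1/11.3 + 1/1.79 + 1/14.2 = 1.670.
R3 takes the fraction G_k/ΣG = 0.5587/1.670 = 0.3345, so I = 6.78 × 0.3345 = 2.268 mA.

I ≈ 2.27 mA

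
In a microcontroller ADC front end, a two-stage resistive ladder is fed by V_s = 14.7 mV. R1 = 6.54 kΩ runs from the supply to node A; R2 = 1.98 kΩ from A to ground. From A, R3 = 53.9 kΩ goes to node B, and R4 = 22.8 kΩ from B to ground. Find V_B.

Node A sees R2 in parallel with the series input of stage 2, R3 + R4 = 76.70 kΩ.
Effective lower resistance at A: R2 ‖ 76.70 = 1.930 kΩ.
So V_A = 14.7 × 0.2279 = 3.350 mV.
Then the unloaded second divider: V_B = V_A × R4/(R3+R4) = 3.350 × 0.2973 = 0.9958 mV.

V_B ≈ 0.996 mV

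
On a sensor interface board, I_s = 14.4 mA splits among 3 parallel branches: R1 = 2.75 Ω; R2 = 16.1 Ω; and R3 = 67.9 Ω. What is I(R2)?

Total conductance ΣG = 1/2.75 + 1/16.1 + 1/67.9 = 0.4405 (units of 1/Ω).
By the current-divider rule, I = I_s · G_k/ΣG = 14.4 × 0.1410 = 2.031 mA.

I ≈ 2.03 mA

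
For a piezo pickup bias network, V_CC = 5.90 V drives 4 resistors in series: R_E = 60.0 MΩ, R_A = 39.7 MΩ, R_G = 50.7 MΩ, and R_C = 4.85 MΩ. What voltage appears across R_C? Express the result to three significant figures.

Total series resistance ΣR = 60.0 + 39.7 + 50.7 + 4.85 = 155.2 MΩ.
Voltage divider: V = V_CC · (4.850 / 155.2) = 5.90 × 0.03124 = 0.1843 V.

V ≈ 0.184 V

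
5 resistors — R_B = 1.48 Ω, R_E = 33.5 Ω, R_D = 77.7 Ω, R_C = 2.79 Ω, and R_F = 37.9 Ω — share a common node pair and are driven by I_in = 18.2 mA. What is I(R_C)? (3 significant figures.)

I ≈ 5.91 mA

Total conductance ΣG = 1/1.48 + 1/33.5 + 1/77.7 + 1/2.79 + 1/37.9 = 1.103 (units of 1/Ω).
Current divider: I(R_C) = I_in · G_k/ΣG = 18.2 × (0.3584/1.103) = 18.2 × 0.3249 = 5.913 mA.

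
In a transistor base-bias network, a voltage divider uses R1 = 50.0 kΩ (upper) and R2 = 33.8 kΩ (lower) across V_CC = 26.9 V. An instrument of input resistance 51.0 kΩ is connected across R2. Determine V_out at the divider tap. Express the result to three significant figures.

V_out ≈ 7.78 V

The load sits in parallel with R2, giving an effective lower resistance R2' = R2·R_L/(R2+R_L) = 20.33 kΩ.
Then V_out = V_CC · R2'/(R1 + R2') = 26.9 × 20.33/70.33 = 7.775 V.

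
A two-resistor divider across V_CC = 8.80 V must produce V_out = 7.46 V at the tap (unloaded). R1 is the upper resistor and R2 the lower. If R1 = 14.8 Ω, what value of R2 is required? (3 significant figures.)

R2 ≈ 82.4 Ω

Required fraction k = V_out/V_CC = 0.8477.
Rearranging, R2 = R1·k/(1−k) = 14.8 × 5.567 = 82.39 Ω.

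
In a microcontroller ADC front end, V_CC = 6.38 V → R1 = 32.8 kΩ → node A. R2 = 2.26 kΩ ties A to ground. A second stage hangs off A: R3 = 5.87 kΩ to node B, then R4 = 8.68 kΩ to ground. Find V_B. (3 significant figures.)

V_B ≈ 0.214 V

Node A sees R2 in parallel with the series input of stage 2, R3 + R4 = 14.55 kΩ.
Effective lower resistance at A: R2 ‖ 14.55 = 1.956 kΩ.
V_A = 6.38 × 1.956/(32.8 + 1.956) = 0.3591 V.
Stage 2 is unloaded, so V_B = V_A · R4/(R3+R4) = 0.3591 × 8.68/14.55 = 0.2142 V.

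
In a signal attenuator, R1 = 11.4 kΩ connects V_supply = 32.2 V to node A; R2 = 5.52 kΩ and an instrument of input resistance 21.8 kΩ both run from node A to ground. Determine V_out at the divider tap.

V_out ≈ 8.97 V

R2 ‖ R_L = (5.52 × 21.8)/(5.52 + 21.8) = 4.405 kΩ.
Then V_out = V_supply · R2'/(R1 + R2') = 32.2 × 4.405/15.80 = 8.974 V.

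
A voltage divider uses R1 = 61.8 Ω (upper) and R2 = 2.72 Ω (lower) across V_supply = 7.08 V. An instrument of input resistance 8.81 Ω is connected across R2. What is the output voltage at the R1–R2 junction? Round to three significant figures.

First combine the lower leg with the load: R2 ‖ R_L = 2.078 Ω.
Now apply the divider: V_out = 7.08 × 0.03254 = 0.2304 V.

V_out ≈ 0.230 V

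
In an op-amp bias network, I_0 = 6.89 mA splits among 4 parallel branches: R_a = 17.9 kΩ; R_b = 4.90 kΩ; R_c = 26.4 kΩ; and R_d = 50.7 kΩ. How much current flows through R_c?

I ≈ 0.822 mA

ΣG = 1/17.9 + 1/4.90 + 1/26.4 + 1/50.7 = 0.3176.
R_c takes the fraction G_k/ΣG = 0.03788/0.3176 = 0.1193, so I = 6.89 × 0.1193 = 0.8219 mA.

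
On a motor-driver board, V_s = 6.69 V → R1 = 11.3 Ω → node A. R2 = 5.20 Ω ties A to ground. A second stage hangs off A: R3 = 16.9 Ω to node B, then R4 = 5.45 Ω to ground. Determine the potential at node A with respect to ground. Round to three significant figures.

V_A ≈ 1.82 V

Looking into the second stage from A: R3 + R4 = 22.35 Ω appears in parallel with R2.
Effective lower resistance at A: R2 ‖ 22.35 = 4.219 Ω.
V_A = 6.69 × 4.219/(11.3 + 4.219) = 1.819 V.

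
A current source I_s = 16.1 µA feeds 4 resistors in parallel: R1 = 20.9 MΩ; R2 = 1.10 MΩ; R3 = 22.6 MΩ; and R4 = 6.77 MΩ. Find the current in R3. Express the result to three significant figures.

Total conductance ΣG = 1/20.9 + 1/1.10 + 1/22.6 + 1/6.77 = 1.149 (units of 1/MΩ).
R3 takes the fraction G_k/ΣG = 0.04425/1.149 = 0.03851, so I = 16.1 × 0.03851 = 0.6201 µA.

I ≈ 0.620 µA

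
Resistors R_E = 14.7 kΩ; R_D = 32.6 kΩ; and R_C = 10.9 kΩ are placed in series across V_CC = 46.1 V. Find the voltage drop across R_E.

V ≈ 11.6 V

Series total: ΣR = 14.7 + 32.6 + 10.9 = 58.20 kΩ.
By the voltage-divider rule, V = 46.1 × 14.70/58.20 = 11.64 V.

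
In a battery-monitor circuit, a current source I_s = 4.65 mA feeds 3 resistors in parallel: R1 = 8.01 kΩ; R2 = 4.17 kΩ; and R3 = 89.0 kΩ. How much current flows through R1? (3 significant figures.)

I ≈ 1.54 mA

Total conductance ΣG = 1/8.01 + 1/4.17 + 1/89.0 = 0.3759 (units of 1/kΩ).
Current divider: I(R1) = I_s · G_k/ΣG = 4.65 × (0.1248/0.3759) = 4.65 × 0.3321 = 1.544 mA.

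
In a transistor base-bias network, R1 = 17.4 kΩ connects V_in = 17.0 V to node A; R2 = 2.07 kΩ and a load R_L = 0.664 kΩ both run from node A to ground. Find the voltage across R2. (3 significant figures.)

R2 ‖ R_L = (2.07 × 0.664)/(2.07 + 0.664) = 0.5027 kΩ.
Now apply the divider: V_out = 17.0 × 0.02808 = 0.4774 V.
(Unloaded it would be 1.81 V; the load pulls it down.)

V_out ≈ 0.477 V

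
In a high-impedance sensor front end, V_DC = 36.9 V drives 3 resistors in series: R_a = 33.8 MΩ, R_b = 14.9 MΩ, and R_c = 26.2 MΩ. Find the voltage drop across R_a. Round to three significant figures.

V ≈ 16.7 V

Series total: ΣR = 33.8 + 14.9 + 26.2 = 74.90 MΩ.
By the voltage-divider rule, V = 36.9 × 33.80/74.90 = 16.65 V.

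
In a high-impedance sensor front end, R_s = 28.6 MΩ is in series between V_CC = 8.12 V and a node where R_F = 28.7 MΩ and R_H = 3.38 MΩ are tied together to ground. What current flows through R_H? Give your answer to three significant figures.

I ≈ 0.230 µA

Parallel bank: R_p = 1/(1/28.7 + 1/3.38) = 3.024 MΩ.
V_A = 8.12 × 3.024/31.62 = 0.7764 V.
I(R_H) = V_A / R_H = 0.7764/3.38 = 0.2297 µA.
(Equivalently: I_total = 0.2568 µA, then current-divider fraction G_k/ΣG = 0.8946.)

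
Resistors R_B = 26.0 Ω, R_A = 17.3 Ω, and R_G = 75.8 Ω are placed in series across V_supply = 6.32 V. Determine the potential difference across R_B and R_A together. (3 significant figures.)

V ≈ 2.30 V

Series total: ΣR = 26.0 + 17.3 + 75.8 = 119.1 Ω.
R_{R_B..R_A} = 26.0 + 17.3 = 43.30 Ω.
V = V_supply · R/ΣR = 6.32 × 0.3636 = 2.298 V.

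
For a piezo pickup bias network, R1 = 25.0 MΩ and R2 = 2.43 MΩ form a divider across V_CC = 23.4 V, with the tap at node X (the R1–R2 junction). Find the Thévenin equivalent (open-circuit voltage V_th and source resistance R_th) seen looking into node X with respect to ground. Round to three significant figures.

V_th is the unloaded tap voltage: V_CC · R2/(R1+R2) = 23.4 × 0.08859 = 2.073 V.
Zeroing V_CC shorts the top of R1 to ground, so R_th = R1 ‖ R2 = 2.215 MΩ.

V_th ≈ 2.07 V, R_th ≈ 2.21 MΩ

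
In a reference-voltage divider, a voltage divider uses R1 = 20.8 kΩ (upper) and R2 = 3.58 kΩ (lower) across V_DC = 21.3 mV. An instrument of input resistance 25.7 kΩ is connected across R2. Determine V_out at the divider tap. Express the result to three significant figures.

R2 ‖ R_L = (3.58 × 25.7)/(3.58 + 25.7) = 3.142 kΩ.
Then V_out = V_DC · R2'/(R1 + R2') = 21.3 × 3.142/23.94 = 2.795 mV.

V_out ≈ 2.80 mV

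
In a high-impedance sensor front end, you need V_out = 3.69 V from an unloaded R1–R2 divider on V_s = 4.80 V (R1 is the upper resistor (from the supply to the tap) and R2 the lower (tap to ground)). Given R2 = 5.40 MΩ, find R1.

R1 ≈ 1.62 MΩ

Required fraction k = V_out/V_s = 0.7688.
R1 = R2·(1/k − 1) = 5.40 × 0.3008 = 1.624 MΩ.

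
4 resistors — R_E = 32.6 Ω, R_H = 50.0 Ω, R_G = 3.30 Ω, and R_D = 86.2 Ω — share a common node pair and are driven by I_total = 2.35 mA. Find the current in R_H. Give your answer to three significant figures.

Total conductance ΣG = 1/32.6 + 1/50.0 + 1/3.30 + 1/86.2 = 0.3653 (units of 1/Ω).
R_H takes the fraction G_k/ΣG = 0.02000/0.3653 = 0.05475, so I = 2.35 × 0.05475 = 0.1287 mA.

I ≈ 0.129 mA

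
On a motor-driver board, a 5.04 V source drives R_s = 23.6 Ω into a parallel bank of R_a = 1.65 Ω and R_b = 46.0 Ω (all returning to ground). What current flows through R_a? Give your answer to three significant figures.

Combine the parallel branches: R_p = (1/1.65 + 1/46.0)⁻¹ = 1.593 Ω.
Node voltage V_A = V_supply · R_p/(R_s + R_p) = 5.04 × 0.06323 = 0.3187 V.
Branch current I = V_A/R_a = 0.3187/1.65 = 0.1931 A.

I ≈ 0.193 A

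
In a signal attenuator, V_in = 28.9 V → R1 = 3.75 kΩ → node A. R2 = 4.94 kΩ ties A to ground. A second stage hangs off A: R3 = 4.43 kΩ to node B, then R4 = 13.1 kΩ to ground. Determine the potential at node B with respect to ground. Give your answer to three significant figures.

The second stage (R3 + R4 = 17.53 kΩ) loads node A in parallel with R2.
Effective lower resistance at A: R2 ‖ 17.53 = 3.854 kΩ.
So V_A = 28.9 × 0.5068 = 14.65 V.
Stage 2 is unloaded, so V_B = V_A · R4/(R3+R4) = 14.65 × 13.1/17.53 = 10.95 V.

V_B ≈ 10.9 V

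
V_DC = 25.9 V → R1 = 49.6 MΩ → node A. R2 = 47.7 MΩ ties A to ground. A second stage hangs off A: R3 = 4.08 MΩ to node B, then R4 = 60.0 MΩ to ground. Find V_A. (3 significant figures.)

V_A ≈ 9.20 V

Looking into the second stage from A: R3 + R4 = 64.08 MΩ appears in parallel with R2.
R2 ‖ (R3+R4) = 27.34 MΩ.
So V_A = 25.9 × 0.3554 = 9.204 V.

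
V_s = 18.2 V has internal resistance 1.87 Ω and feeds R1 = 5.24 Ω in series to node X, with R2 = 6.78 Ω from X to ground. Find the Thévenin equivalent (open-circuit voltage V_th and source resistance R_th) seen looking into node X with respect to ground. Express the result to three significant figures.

R1' = 1.87 + 5.24 = 7.110 Ω (source resistance + R1).
With X open, the divider is unloaded: V_th = 18.2 × 6.78/13.89 = 8.884 V.
Looking into X with the source shorted: R_th = R1'·R2/(R1'+R2) = 7.110 × 6.78/13.89 = 3.471 Ω.

V_th ≈ 8.88 V, R_th ≈ 3.47 Ω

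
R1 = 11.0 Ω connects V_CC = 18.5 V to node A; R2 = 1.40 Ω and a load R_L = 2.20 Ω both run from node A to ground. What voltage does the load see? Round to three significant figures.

V_out ≈ 1.34 V

First combine the lower leg with the load: R2 ‖ R_L = 0.8556 Ω.
Now apply the divider: V_out = 18.5 × 0.07216 = 1.335 V.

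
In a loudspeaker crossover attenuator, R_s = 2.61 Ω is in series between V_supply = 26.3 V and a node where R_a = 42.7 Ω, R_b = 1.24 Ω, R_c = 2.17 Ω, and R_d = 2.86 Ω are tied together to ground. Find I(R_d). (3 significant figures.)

Parallel bank: R_p = 1/(1/42.7 + 1/1.24 + 1/2.17 + 1/2.86) = 0.6096 Ω.
V_A by voltage divider: V_A = 26.3 × 0.6096/(2.61 + 0.6096) = 4.980 V.
Branch current I = V_A/R_d = 4.980/2.86 = 1.741 A.

I ≈ 1.74 A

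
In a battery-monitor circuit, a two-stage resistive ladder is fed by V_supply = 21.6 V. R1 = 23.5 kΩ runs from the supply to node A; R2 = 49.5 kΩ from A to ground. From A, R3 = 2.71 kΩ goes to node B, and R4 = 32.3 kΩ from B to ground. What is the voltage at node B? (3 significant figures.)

The second stage (R3 + R4 = 35.01 kΩ) loads node A in parallel with R2.
Effective lower resistance at A: R2 ‖ 35.01 = 20.51 kΩ.
First divider: V_A = V_supply · 20.51/(23.5 + 20.51) = 10.07 V.
Then the unloaded second divider: V_B = V_A × R4/(R3+R4) = 10.07 × 0.9226 = 9.286 V.

V_B ≈ 9.29 V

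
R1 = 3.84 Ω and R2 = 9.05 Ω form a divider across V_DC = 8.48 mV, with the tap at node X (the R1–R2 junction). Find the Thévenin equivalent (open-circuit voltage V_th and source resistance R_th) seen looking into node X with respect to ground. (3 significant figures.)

Open-circuit (no load on X): V_th = V_DC · R2/(R1 + R2) = 8.48 × 9.05/(3.840 + 9.05) = 5.954 mV.
Zeroing V_DC shorts the top of R1 to ground, so R_th = R1 ‖ R2 = 2.696 Ω.

V_th ≈ 5.95 mV, R_th ≈ 2.70 Ω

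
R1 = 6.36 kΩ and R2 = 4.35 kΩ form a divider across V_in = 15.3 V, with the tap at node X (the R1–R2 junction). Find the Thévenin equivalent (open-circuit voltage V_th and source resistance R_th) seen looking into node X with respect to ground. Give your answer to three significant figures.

V_th ≈ 6.21 V, R_th ≈ 2.58 kΩ

V_th is the unloaded tap voltage: V_in · R2/(R1+R2) = 15.3 × 0.4062 = 6.214 V.
Zeroing V_in shorts the top of R1 to ground, so R_th = R1 ‖ R2 = 2.583 kΩ.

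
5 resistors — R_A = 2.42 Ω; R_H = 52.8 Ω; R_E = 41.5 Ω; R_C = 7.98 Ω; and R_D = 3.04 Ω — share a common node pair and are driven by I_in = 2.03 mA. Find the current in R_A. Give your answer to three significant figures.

I ≈ 0.921 mA

Conductances: ΣG = 1/2.42 + 1/52.8 + 1/41.5 + 1/7.98 + 1/3.04 = 0.9105 (1/Ω).
By the current-divider rule, I = I_in · G_k/ΣG = 2.03 × 0.4538 = 0.9213 mA.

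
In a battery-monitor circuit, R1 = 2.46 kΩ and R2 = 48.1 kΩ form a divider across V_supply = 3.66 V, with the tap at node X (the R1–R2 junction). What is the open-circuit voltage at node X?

V_th ≈ 3.48 V

V_th is the unloaded tap voltage: V_supply · R2/(R1+R2) = 3.66 × 0.9513 = 3.482 V.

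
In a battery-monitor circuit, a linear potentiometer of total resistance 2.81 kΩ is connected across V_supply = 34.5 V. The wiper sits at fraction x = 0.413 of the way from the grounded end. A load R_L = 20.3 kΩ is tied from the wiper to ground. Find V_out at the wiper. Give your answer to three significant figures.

Split the track: R_lower = x·R_p = 1.161 kΩ, R_upper = (1−x)·R_p = 1.649 kΩ.
R_L loads the lower segment: effective lower R = 1.098 kΩ.
Loaded-divider output: V_out = 34.5 × 0.3996 = 13.79 V.

V_out ≈ 13.8 V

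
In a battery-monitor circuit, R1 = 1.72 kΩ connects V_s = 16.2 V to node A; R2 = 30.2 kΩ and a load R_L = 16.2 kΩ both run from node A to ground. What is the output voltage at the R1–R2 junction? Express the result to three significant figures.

R2 ‖ R_L = (30.2 × 16.2)/(30.2 + 16.2) = 10.54 kΩ.
Then V_out = V_s · R2'/(R1 + R2') = 16.2 × 10.54/12.26 = 13.93 V.

V_out ≈ 13.9 V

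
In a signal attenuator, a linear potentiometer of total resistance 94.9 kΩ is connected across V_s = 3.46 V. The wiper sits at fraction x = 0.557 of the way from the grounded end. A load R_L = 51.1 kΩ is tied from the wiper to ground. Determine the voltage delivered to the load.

Lower segment x·R_p = 52.86 kΩ; upper segment (1−x)·R_p = 42.04 kΩ.
Lower segment in parallel with the load: 52.86 ‖ 51.1 = 25.98 kΩ.
Then V_out = V_s · 25.98/(42.04 + 25.98) = 1.322 V.

V_out ≈ 1.32 V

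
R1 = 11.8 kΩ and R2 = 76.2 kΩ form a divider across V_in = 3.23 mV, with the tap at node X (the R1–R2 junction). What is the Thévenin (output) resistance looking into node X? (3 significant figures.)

R_th ≈ 10.2 kΩ

Looking into X with the source shorted: R_th = R1·R2/(R1+R2) = 11.80 × 76.2/88.00 = 10.22 kΩ.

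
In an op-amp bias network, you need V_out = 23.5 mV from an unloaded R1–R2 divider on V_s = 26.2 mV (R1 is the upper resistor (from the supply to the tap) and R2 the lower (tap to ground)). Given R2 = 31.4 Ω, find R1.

The divider ratio is R2/(R1+R2) = 23.5/26.2 = 0.8969.
Rearranging, R1 = R2·(1−k)/k = 31.4 × 0.1149 = 3.608 Ω.

R1 ≈ 3.61 Ω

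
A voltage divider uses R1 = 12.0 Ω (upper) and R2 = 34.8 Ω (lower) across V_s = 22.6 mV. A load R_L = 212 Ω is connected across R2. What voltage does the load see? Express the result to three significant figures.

The load sits in parallel with R2, giving an effective lower resistance R2' = R2·R_L/(R2+R_L) = 29.89 Ω.
Now apply the divider: V_out = 22.6 × 0.7136 = 16.13 mV.

V_out ≈ 16.1 mV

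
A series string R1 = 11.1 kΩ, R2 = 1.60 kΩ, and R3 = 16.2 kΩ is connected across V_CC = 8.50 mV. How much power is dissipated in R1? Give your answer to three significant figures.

P ≈ 0.960 nW

The common current is I = 8.50/28.90 = 0.2941 µA.
V(R1) = I·R = 3.265 mV; P = V·I = 3.265 × 0.2941 = 0.9602 nW.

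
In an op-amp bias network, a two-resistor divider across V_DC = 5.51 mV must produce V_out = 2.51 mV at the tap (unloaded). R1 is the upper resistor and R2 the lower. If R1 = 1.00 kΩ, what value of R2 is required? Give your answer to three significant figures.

R2 ≈ 0.837 kΩ

The divider ratio is R2/(R1+R2) = 2.51/5.51 = 0.4555.
R2 = R1 · 0.4555/(1 − 0.4555) = 0.8367 kΩ.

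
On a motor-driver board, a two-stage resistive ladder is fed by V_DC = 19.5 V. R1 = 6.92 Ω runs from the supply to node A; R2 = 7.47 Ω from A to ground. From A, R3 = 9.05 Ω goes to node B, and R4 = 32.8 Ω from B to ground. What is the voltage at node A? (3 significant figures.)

The second stage (R3 + R4 = 41.85 Ω) loads node A in parallel with R2.
R2 ‖ (R3+R4) = 6.339 Ω.
So V_A = 19.5 × 0.4781 = 9.322 V.

V_A ≈ 9.32 V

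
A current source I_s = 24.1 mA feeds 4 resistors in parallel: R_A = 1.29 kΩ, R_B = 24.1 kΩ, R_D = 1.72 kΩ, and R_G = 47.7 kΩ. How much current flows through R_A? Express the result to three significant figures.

Conductances: ΣG = 1/1.29 + 1/24.1 + 1/1.72 + 1/47.7 = 1.419 (1/kΩ).
Current divider: I(R_A) = I_s · G_k/ΣG = 24.1 × (0.7752/1.419) = 24.1 × 0.5463 = 13.17 mA.

I ≈ 13.2 mA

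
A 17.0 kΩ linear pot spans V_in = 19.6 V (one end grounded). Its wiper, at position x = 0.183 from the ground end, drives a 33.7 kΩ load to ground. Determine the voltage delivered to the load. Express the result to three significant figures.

Lower segment x·R_p = 3.111 kΩ; upper segment (1−x)·R_p = 13.89 kΩ.
(x·R_p) ‖ R_L = 2.848 kΩ.
V_out = 19.6 × 2.848/(13.89 + 2.848) = 3.335 V.

V_out ≈ 3.34 V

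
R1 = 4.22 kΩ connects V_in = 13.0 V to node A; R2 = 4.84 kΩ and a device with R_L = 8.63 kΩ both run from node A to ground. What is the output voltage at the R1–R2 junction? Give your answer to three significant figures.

V_out ≈ 5.51 V

First combine the lower leg with the load: R2 ‖ R_L = 3.101 kΩ.
Voltage divider with the loaded lower leg: V_out = 13.0 × 3.101/(4.22 + 3.101) = 13.0 × 0.4236 = 5.506 V.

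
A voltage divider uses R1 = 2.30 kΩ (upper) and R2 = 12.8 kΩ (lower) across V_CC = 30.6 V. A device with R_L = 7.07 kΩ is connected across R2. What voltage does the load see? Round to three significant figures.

V_out ≈ 20.3 V

The load sits in parallel with R2, giving an effective lower resistance R2' = R2·R_L/(R2+R_L) = 4.554 kΩ.
Voltage divider with the loaded lower leg: V_out = 30.6 × 4.554/(2.30 + 4.554) = 30.6 × 0.6644 = 20.33 V.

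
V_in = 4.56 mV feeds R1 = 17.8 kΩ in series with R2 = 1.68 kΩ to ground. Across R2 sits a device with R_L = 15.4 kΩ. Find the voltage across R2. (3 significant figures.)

V_out ≈ 0.358 mV

First combine the lower leg with the load: R2 ‖ R_L = 1.515 kΩ.
Voltage divider with the loaded lower leg: V_out = 4.56 × 1.515/(17.8 + 1.515) = 4.56 × 0.07842 = 0.3576 mV.
(Unloaded it would be 0.393 mV; the load pulls it down.)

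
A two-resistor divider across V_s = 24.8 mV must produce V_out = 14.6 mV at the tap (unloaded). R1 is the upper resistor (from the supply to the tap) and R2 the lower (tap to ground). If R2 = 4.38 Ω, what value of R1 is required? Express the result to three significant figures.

R1 ≈ 3.06 Ω

The divider ratio is R2/(R1+R2) = 14.6/24.8 = 0.5887.
So R1 = R2 · (V_s/V_out − 1) = 4.38 × (24.8/14.6 − 1) = 4.38 × 0.6986 = 3.060 Ω.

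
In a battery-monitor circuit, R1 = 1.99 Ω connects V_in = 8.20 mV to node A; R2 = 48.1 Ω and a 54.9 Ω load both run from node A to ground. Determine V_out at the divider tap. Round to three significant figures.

V_out ≈ 7.61 mV

The load sits in parallel with R2, giving an effective lower resistance R2' = R2·R_L/(R2+R_L) = 25.64 Ω.
Then V_out = V_in · R2'/(R1 + R2') = 8.20 × 25.64/27.63 = 7.609 mV.
(Unloaded it would be 7.87 mV; the load pulls it down.)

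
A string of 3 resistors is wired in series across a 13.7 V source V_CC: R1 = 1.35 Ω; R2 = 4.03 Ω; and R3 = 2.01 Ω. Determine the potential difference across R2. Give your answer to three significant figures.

V ≈ 7.47 V

Total series resistance ΣR = 1.35 + 4.03 + 2.01 = 7.390 Ω.
Voltage divider: V = V_CC · (4.030 / 7.390) = 13.7 × 0.5453 = 7.471 V.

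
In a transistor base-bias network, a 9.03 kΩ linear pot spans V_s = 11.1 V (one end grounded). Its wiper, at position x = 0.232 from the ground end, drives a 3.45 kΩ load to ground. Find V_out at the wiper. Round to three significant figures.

V_out ≈ 1.76 V

The pot divides into 6.935 kΩ above the wiper and 2.095 kΩ below.
Lower segment in parallel with the load: 2.095 ‖ 3.45 = 1.303 kΩ.
V_out = 11.1 × 1.303/(6.935 + 1.303) = 1.756 V.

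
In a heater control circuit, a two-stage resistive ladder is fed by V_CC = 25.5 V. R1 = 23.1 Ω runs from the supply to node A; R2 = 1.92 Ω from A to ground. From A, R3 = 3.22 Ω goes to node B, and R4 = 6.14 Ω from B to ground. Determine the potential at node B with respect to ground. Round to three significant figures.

Node A sees R2 in parallel with the series input of stage 2, R3 + R4 = 9.360 Ω.
R2 ‖ (R3+R4) = 1.593 Ω.
V_A = 25.5 × 1.593/(23.1 + 1.593) = 1.645 V.
Stage 2 is unloaded, so V_B = V_A · R4/(R3+R4) = 1.645 × 6.14/9.360 = 1.079 V.

V_B ≈ 1.08 V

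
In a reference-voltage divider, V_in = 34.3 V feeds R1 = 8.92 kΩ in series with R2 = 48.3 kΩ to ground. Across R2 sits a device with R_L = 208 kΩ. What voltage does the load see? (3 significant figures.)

The load sits in parallel with R2, giving an effective lower resistance R2' = R2·R_L/(R2+R_L) = 39.20 kΩ.
Now apply the divider: V_out = 34.3 × 0.8146 = 27.94 V.

V_out ≈ 27.9 V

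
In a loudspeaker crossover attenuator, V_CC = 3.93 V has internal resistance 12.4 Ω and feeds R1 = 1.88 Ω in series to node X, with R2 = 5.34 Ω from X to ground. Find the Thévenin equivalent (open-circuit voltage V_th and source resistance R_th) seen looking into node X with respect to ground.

V_th ≈ 1.07 V, R_th ≈ 3.89 Ω

R1' = 12.4 + 1.88 = 14.28 Ω (source resistance + R1).
V_th is the unloaded tap voltage: V_CC · R2/(R1'+R2) = 3.93 × 0.2722 = 1.070 V.
Zeroing V_CC shorts the top of R1' to ground, so R_th = R1' ‖ R2 = 3.887 Ω.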